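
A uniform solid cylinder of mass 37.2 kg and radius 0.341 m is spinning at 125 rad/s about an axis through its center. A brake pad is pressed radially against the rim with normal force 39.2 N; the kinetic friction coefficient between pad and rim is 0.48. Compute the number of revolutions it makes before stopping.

≈ 419 revolutions

I = ½MR² = (1/2)(37.2)(0.341)² = 2.163 kg·m².
Friction force f = μN = (0.48)(39.2) = 18.82 N at the rim; torque magnitude τ = fR = 6.416 N·m, opposing ω.
|α| = τ/I = 6.416/2.163 = 2.967 rad/s² (deceleration).
ω² = ω₀² − 2|α|θ with ω = 0 ⇒ θ = ω₀²/(2|α|) = 2633 rad = 419.1 rev.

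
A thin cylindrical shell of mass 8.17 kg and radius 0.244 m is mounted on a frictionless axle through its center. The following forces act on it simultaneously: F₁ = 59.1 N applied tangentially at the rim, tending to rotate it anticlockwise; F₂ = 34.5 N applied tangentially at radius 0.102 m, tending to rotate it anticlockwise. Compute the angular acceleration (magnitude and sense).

α ≈ 36.9 rad/s², anticlockwise

I = MR² = (8.17)(0.244)² = 0.4864 kg·m².
Taking anticlockwise as positive: τ₁ = +(59.1)(0.244) = +14.42 N·m; τ₂ = +(34.5)(0.102) = +3.519 N·m.
Net torque τ = 17.94 N·m.
α = τ/I = 17.94/0.4864 = 36.88 rad/s².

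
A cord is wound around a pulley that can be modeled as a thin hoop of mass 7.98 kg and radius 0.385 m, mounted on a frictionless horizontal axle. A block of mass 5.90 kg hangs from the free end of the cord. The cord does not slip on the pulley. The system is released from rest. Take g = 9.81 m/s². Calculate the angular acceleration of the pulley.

I = MR² = (7.98)(0.385)² = 1.183 kg·m².
Block: mg − T = ma. Pulley: TR = Iα. No-slip: a = αR, so T = (I/R²)a = 7.980·a.
Then mg = (m + 7.980)a, so a = (5.90)(9.81)/(5.90 + 7.980) = 4.170 m/s².
α = a/R = 4.170/0.385 = 10.83 rad/s².

α ≈ 10.8 rad/s²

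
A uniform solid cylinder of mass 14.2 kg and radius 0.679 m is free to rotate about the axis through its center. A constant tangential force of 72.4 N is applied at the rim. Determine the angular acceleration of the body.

I = ½MR² = (1/2)(14.2)(0.679)² = 3.273 kg·m².
τ = F R = (72.4)(0.679) = 49.16 N·m.
Newton's second law for rotation, τ = Iα, gives α = τ/I = 49.16/3.273 = 15.02 rad/s².

α ≈ 15.0 rad/s²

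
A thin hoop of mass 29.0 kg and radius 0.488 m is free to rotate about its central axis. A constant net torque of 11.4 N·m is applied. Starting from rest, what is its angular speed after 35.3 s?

ω ≈ 58.3 rad/s

I = MR² = (29.0)(0.488)² = 6.906 kg·m².
α = τ/I = 11.4/6.906 = 1.651 rad/s².
ω = ω₀ + αt = 0 + (1.651)(35.3) = 58.27 rad/s.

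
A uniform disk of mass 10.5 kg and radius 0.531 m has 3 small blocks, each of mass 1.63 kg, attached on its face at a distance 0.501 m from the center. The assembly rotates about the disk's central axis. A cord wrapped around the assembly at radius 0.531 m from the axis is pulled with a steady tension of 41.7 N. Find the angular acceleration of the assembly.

I_disk = ½MR² = ½(10.5)(0.531)² = 1.480 kg·m².
I_blocks = 3·m·r² = 3(1.63)(0.501)² = 1.227 kg·m².
Total I = 2.708 kg·m².
τ = F r = (41.7)(0.531) = 22.14 N·m.
α = τ/I = 22.14/2.708 = 8.178 rad/s².

α ≈ 8.18 rad/s²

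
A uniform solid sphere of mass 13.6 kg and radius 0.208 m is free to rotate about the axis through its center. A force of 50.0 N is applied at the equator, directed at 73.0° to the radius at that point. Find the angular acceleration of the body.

α ≈ 42.3 rad/s²

I = (2/5)MR² = (2/5)(13.6)(0.208)² = 0.2354 kg·m².
Only the tangential component produces torque: τ = F R sinθ = (50.0)(0.208) sin 73.0° = 9.946 N·m.
From τ = Iα: α = 9.946/0.2354 = 42.26 rad/s².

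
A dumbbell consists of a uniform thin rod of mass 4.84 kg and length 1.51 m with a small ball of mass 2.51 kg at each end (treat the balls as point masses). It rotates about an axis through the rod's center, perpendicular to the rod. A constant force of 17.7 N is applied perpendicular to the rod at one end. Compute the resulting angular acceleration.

α ≈ 3.53 rad/s²

I_rod = (1/12)ML² = (1/12)(4.84)(1.51)² = 0.9196 kg·m².
I_balls = 2·m·(L/2)² = 2(2.51)(0.7550)² = 2.862 kg·m².
Total I = 3.781 kg·m².
τ = F·(L/2) = (17.7)(0.755) = 13.36 N·m.
α = τ/I = 13.36/3.781 = 3.534 rad/s².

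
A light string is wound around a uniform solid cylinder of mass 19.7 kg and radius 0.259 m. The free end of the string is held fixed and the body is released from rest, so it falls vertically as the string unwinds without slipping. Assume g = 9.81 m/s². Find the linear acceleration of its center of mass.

Translation: Mg − T = Ma. Rotation about the center: TR = Iα with I = ½MR².
With a = αR: T = (I/R²)a = (1/2)M a, so Mg = (1 + 0.5000)Ma.
a = g/(1 + 0.5000) = 9.81/1.500 = 6.540 m/s².

a ≈ 6.54 m/s²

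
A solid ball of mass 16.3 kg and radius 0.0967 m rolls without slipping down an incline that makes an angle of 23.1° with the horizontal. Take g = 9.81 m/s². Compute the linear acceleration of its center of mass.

Translation along the incline: Mg sinθ − f = Ma.
Rotation about the center: fR = Iα with I = (2/5)MR². No-slip gives a = αR, so f = (I/R²)a = (2/5)M a.
Substituting: Mg sinθ = (1 + 0.4000)Ma, so a = g sinθ/(1 + 0.4000) = (9.81) sin 23.1° / 1.400 = 2.749 m/s².

a ≈ 2.75 m/s²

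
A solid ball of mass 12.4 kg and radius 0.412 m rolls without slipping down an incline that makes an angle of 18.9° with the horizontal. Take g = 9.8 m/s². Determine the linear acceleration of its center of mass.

Translation along the incline: Mg sinθ − f = Ma.
Rotation about the center: fR = Iα with I = (2/5)MR². No-slip gives a = αR, so f = (I/R²)a = (2/5)M a.
Substituting: Mg sinθ = (1 + 0.4000)Ma, so a = g sinθ/(1 + 0.4000) = (9.8) sin 18.9° / 1.400 = 2.267 m/s².

a ≈ 2.27 m/s²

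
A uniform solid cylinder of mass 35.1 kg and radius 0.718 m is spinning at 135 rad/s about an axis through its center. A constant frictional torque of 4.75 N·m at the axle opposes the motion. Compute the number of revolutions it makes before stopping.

≈ 2760 revolutions

I = ½MR² = (1/2)(35.1)(0.718)² = 9.047 kg·m².
The net torque has magnitude 4.75 N·m, opposing ω.
|α| = τ/I = 4.750/9.047 = 0.5250 rad/s² (deceleration).
ω² = ω₀² − 2|α|θ with ω = 0 ⇒ θ = ω₀²/(2|α|) = 17360 rad = 2762 rev.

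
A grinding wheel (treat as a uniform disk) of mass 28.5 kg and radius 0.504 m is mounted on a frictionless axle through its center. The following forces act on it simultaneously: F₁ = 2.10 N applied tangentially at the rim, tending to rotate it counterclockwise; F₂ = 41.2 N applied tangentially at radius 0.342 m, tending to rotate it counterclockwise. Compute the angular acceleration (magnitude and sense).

I = ½MR² = (1/2)(28.5)(0.504)² = 3.620 kg·m².
Taking counterclockwise as positive: τ₁ = +(2.10)(0.504) = +1.058 N·m; τ₂ = +(41.2)(0.342) = +14.09 N·m.
Net torque τ = 15.15 N·m.
α = τ/I = 15.15/3.620 = 4.185 rad/s².

α ≈ 4.19 rad/s², counterclockwise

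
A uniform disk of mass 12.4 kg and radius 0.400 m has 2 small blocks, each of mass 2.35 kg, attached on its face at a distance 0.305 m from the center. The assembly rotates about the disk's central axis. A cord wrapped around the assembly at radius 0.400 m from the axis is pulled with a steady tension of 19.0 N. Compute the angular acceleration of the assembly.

I_disk = ½MR² = ½(12.4)(0.400)² = 0.9920 kg·m².
I_blocks = 2·m·r² = 2(2.35)(0.305)² = 0.4372 kg·m².
Total I = 1.429 kg·m².
τ = F r = (19.0)(0.400) = 7.600 N·m.
α = τ/I = 7.600/1.429 = 5.318 rad/s².

α ≈ 5.32 rad/s²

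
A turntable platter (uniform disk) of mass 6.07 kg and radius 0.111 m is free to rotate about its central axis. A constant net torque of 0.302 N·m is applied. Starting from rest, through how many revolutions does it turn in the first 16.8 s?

I = ½MR² = (1/2)(6.07)(0.111)² = 0.03739 kg·m².
α = τ/I = 0.302/0.03739 = 8.076 rad/s².
θ = ½αt² = ½(8.076)(16.8)² = 1140 rad.
Revolutions = θ/(2π) = 181.4.

≈ 181 revolutions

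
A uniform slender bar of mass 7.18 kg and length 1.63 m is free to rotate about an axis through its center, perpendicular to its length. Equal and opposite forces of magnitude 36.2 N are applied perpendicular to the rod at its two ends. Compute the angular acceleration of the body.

I = (1/12)ML² = (1/12)(7.18)(1.63)² = 1.590 kg·m².
The couple gives τ = F·(L/2) + F·(L/2) = F L = (36.2)(1.63) = 59.01 N·m.
From τ = Iα: α = 59.01/1.590 = 37.12 rad/s².

α ≈ 37.1 rad/s²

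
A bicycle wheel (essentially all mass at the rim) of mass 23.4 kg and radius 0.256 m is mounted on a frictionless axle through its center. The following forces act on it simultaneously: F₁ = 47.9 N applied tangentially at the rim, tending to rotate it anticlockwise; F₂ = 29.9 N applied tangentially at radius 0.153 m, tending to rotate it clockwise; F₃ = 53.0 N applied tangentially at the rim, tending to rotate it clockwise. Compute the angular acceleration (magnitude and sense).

α ≈ 3.83 rad/s², clockwise

I = MR² = (23.4)(0.256)² = 1.534 kg·m².
Taking anticlockwise as positive: τ₁ = +(47.9)(0.256) = +12.26 N·m; τ₂ = −(29.9)(0.153) = −4.575 N·m; τ₃ = −(53.0)(0.256) = −13.57 N·m.
Net torque τ = -5.880 N·m.
α = τ/I = -5.880/1.534 = -3.834 rad/s².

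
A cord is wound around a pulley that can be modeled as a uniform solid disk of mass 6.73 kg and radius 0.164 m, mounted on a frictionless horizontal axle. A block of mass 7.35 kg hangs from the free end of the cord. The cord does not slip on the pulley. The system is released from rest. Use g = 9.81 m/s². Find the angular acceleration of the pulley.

I = ½MR² = (1/2)(6.73)(0.164)² = 0.09051 kg·m².
Block: mg − T = ma. Pulley: TR = Iα. No-slip: a = αR, so T = (I/R²)a = 3.365·a.
Then mg = (m + 3.365)a, so a = (7.35)(9.81)/(7.35 + 3.365) = 6.729 m/s².
α = a/R = 6.729/0.164 = 41.03 rad/s².

α ≈ 41.0 rad/s²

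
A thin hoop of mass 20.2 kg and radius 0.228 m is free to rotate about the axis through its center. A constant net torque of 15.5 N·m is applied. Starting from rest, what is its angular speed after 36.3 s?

ω ≈ 536 rad/s

I = MR² = (20.2)(0.228)² = 1.050 kg·m².
α = τ/I = 15.5/1.050 = 14.76 rad/s².
ω = ω₀ + αt = 0 + (14.76)(36.3) = 535.8 rad/s.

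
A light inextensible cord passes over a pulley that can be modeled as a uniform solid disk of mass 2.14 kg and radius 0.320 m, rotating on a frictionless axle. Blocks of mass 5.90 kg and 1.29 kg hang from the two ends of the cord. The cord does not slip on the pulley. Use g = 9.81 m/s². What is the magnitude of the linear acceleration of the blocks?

a ≈ 5.48 m/s²

I = ½MR² = (1/2)(2.14)(0.320)² = 0.1096 kg·m².
Heavier block: m₁g − T₁ = m₁a. Lighter block: T₂ − m₂g = m₂a.
Pulley: (T₁ − T₂)R = Iα = I(a/R), so T₁ − T₂ = (I/R²)a = (1/2)M_p a = 1.070·a.
Adding the three: (m₁ − m₂)g = (m₁ + m₂ + 1.070)a, so a = (5.90 − 1.29)(9.81)/(5.90 + 1.29 + 1.070) = 5.475 m/s².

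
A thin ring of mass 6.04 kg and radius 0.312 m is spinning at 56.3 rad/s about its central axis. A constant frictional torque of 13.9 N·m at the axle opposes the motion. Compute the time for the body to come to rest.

I = MR² = (6.04)(0.312)² = 0.5880 kg·m².
The net torque has magnitude 13.9 N·m, opposing ω.
|α| = τ/I = 13.90/0.5880 = 23.64 rad/s² (deceleration).
0 = ω₀ − |α|t ⇒ t = ω₀/|α| = 56.3/23.64 = 2.381 s.

t ≈ 2.38 s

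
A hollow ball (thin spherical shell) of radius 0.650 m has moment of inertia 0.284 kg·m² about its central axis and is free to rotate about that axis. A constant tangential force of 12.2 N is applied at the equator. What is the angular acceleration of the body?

α ≈ 27.9 rad/s²

τ = F R = (12.2)(0.650) = 7.930 N·m.
Newton's second law for rotation, τ = Iα, gives α = τ/I = 7.930/0.2840 = 27.92 rad/s².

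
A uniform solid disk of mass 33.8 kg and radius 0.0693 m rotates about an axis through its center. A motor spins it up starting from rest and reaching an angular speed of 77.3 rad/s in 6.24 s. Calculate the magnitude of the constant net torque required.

τ ≈ 1.01 N·m

I = ½MR² = (1/2)(33.8)(0.0693)² = 0.08116 kg·m².
α = Δω/Δt = (77.3 − 0)/6.24 = 12.39 rad/s².
τ = Iα = (0.08116)(12.39) = 1.005 N·m.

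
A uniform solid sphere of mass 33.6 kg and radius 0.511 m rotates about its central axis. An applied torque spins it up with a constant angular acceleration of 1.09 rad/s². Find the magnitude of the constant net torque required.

τ ≈ 3.83 N·m

I = (2/5)MR² = (2/5)(33.6)(0.511)² = 3.509 kg·m².
τ = Iα = (3.509)(1.090) = 3.825 N·m.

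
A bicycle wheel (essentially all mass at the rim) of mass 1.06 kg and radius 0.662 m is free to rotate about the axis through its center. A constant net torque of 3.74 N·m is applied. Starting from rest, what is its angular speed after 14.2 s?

ω ≈ 114 rad/s

I = MR² = (1.06)(0.662)² = 0.4645 kg·m².
α = τ/I = 3.74/0.4645 = 8.051 rad/s².
ω = ω₀ + αt = 0 + (8.051)(14.2) = 114.3 rad/s.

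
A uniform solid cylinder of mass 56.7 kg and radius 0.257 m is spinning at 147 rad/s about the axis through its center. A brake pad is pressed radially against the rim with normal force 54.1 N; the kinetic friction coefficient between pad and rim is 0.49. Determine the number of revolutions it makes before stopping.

I = ½MR² = (1/2)(56.7)(0.257)² = 1.872 kg·m².
Friction force f = μN = (0.49)(54.1) = 26.51 N at the rim; torque magnitude τ = fR = 6.813 N·m, opposing ω.
|α| = τ/I = 6.813/1.872 = 3.638 rad/s² (deceleration).
ω² = ω₀² − 2|α|θ with ω = 0 ⇒ θ = ω₀²/(2|α|) = 2970 rad = 472.6 rev.

≈ 473 revolutions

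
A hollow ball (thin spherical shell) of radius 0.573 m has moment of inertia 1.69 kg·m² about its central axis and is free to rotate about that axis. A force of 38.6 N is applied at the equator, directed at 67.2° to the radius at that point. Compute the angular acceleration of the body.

Only the tangential component produces torque: τ = F R sinθ = (38.6)(0.573) sin 67.2° = 20.39 N·m.
Newton's second law for rotation, τ = Iα, gives α = τ/I = 20.39/1.690 = 12.06 rad/s².

α ≈ 12.1 rad/s²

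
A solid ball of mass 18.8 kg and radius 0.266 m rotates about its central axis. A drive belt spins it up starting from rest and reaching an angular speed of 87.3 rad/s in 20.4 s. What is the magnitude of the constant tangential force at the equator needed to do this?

I = (2/5)MR² = (2/5)(18.8)(0.266)² = 0.5321 kg·m².
α = Δω/Δt = (87.3 − 0)/20.4 = 4.279 rad/s².
The required torque is τ = Iα = (0.5321)(4.279) = 2.277 N·m.
A tangential force at the equator gives τ = FR, so F = τ/R = 2.277/0.266 = 8.560 N.

F ≈ 8.56 N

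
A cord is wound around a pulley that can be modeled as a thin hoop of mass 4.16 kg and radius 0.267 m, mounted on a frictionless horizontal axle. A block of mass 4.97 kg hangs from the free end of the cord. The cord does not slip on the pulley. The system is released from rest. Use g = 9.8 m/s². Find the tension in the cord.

T ≈ 22.2 N

I = MR² = (4.16)(0.267)² = 0.2966 kg·m².
Block: mg − T = ma. Pulley: TR = Iα. No-slip: a = αR, so T = (I/R²)a = 4.160·a.
Then mg = (m + 4.160)a, so a = (4.97)(9.8)/(4.97 + 4.160) = 5.335 m/s².
T = 4.160·a = 22.19 N.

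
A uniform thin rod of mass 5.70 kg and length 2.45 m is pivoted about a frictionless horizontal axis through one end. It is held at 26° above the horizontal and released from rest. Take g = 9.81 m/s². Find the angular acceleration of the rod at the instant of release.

About the pivot, I = (1/3)ML² = (1/3)(5.70)(2.45)² = 11.40 kg·m².
The weight acts at the center, a distance L/2 = 1.225 m from the pivot; τ = Mg(L/2) cos 26° = 61.57 N·m.
α = τ/I = 61.57/11.40 = 5.398 rad/s².

α ≈ 5.40 rad/s²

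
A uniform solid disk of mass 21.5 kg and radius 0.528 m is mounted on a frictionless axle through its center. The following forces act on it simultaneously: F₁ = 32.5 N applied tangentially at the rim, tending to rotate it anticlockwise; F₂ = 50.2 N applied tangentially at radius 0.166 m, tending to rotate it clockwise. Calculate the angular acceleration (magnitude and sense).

α ≈ 2.95 rad/s², anticlockwise

I = ½MR² = (1/2)(21.5)(0.528)² = 2.997 kg·m².
Taking anticlockwise as positive: τ₁ = +(32.5)(0.528) = +17.16 N·m; τ₂ = −(50.2)(0.166) = −8.333 N·m.
Net torque τ = 8.827 N·m.
α = τ/I = 8.827/2.997 = 2.945 rad/s².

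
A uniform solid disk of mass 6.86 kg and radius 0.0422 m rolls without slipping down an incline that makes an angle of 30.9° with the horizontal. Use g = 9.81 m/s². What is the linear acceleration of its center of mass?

a ≈ 3.36 m/s²

Translation along the incline: Mg sinθ − f = Ma.
Rotation about the center: fR = Iα with I = ½MR². No-slip gives a = αR, so f = (I/R²)a = (1/2)M a.
Substituting: Mg sinθ = (1 + 0.5000)Ma, so a = g sinθ/(1 + 0.5000) = (9.81) sin 30.9° / 1.500 = 3.359 m/s².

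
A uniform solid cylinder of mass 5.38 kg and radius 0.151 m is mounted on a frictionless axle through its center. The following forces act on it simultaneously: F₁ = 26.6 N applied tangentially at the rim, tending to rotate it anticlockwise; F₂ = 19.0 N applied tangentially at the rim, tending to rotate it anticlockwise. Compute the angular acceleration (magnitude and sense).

α ≈ 112 rad/s², anticlockwise

I = ½MR² = (1/2)(5.38)(0.151)² = 0.06133 kg·m².
Taking anticlockwise as positive: τ₁ = +(26.6)(0.151) = +4.017 N·m; τ₂ = +(19.0)(0.151) = +2.869 N·m.
Net torque τ = 6.886 N·m.
α = τ/I = 6.886/0.06133 = 112.3 rad/s².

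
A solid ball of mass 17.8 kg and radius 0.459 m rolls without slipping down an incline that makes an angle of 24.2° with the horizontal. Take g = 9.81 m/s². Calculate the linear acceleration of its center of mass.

a ≈ 2.87 m/s²

Translation along the incline: Mg sinθ − f = Ma.
Rotation about the center: fR = Iα with I = (2/5)MR². No-slip gives a = αR, so f = (I/R²)a = (2/5)M a.
Substituting: Mg sinθ = (1 + 0.4000)Ma, so a = g sinθ/(1 + 0.4000) = (9.81) sin 24.2° / 1.400 = 2.872 m/s².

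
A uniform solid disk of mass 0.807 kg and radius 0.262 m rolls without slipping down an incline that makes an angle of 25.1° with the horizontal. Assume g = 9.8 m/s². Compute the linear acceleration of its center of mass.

Translation along the incline: Mg sinθ − f = Ma.
Rotation about the center: fR = Iα with I = ½MR². No-slip gives a = αR, so f = (I/R²)a = (1/2)M a.
Substituting: Mg sinθ = (1 + 0.5000)Ma, so a = g sinθ/(1 + 0.5000) = (9.8) sin 25.1° / 1.500 = 2.771 m/s².

a ≈ 2.77 m/s²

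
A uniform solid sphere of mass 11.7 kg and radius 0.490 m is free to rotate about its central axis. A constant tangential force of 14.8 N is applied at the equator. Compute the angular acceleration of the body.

α ≈ 6.45 rad/s²

I = (2/5)MR² = (2/5)(11.7)(0.490)² = 1.124 kg·m².
τ = F R = (14.8)(0.490) = 7.252 N·m.
Newton's second law for rotation, τ = Iα, gives α = τ/I = 7.252/1.124 = 6.454 rad/s².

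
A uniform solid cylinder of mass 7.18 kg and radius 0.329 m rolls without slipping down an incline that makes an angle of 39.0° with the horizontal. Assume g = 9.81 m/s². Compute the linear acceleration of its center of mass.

a ≈ 4.12 m/s²

Translation along the incline: Mg sinθ − f = Ma.
Rotation about the center: fR = Iα with I = ½MR². No-slip gives a = αR, so f = (I/R²)a = (1/2)M a.
Substituting: Mg sinθ = (1 + 0.5000)Ma, so a = g sinθ/(1 + 0.5000) = (9.81) sin 39.0° / 1.500 = 4.116 m/s².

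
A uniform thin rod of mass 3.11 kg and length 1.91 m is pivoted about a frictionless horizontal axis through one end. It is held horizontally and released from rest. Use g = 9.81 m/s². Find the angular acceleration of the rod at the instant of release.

α ≈ 7.70 rad/s²

About the pivot, I = (1/3)ML² = (1/3)(3.11)(1.91)² = 3.782 kg·m².
The weight acts at the center, a distance L/2 = 0.9550 m from the pivot; τ = Mg(L/2) = 29.14 N·m.
α = τ/I = 29.14/3.782 = 7.704 rad/s².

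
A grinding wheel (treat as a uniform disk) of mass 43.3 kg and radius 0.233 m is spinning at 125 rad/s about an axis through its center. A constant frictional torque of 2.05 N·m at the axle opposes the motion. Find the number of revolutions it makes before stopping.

≈ 713 revolutions

I = ½MR² = (1/2)(43.3)(0.233)² = 1.175 kg·m².
The net torque has magnitude 2.05 N·m, opposing ω.
|α| = τ/I = 2.050/1.175 = 1.744 rad/s² (deceleration).
ω² = ω₀² − 2|α|θ with ω = 0 ⇒ θ = ω₀²/(2|α|) = 4479 rad = 712.9 rev.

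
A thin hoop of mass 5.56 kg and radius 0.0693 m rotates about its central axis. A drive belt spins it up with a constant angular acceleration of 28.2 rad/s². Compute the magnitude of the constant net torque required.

I = MR² = (5.56)(0.0693)² = 0.02670 kg·m².
τ = Iα = (0.02670)(28.20) = 0.7530 N·m.

τ ≈ 0.753 N·m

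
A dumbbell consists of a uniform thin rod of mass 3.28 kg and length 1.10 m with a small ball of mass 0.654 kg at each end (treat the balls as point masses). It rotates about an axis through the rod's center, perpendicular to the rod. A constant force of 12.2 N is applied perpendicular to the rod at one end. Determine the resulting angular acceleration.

α ≈ 9.24 rad/s²

I_rod = (1/12)ML² = (1/12)(3.28)(1.10)² = 0.3307 kg·m².
I_balls = 2·m·(L/2)² = 2(0.654)(0.5500)² = 0.3957 kg·m².
Total I = 0.7264 kg·m².
τ = F·(L/2) = (12.2)(0.550) = 6.710 N·m.
α = τ/I = 6.710/0.7264 = 9.237 rad/s².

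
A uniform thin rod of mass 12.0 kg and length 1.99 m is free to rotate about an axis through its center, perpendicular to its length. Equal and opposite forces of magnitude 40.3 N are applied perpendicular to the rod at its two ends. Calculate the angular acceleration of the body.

I = (1/12)ML² = (1/12)(12.0)(1.99)² = 3.960 kg·m².
The couple gives τ = F·(L/2) + F·(L/2) = F L = (40.3)(1.99) = 80.20 N·m.
Newton's second law for rotation, τ = Iα, gives α = τ/I = 80.20/3.960 = 20.25 rad/s².

α ≈ 20.3 rad/s²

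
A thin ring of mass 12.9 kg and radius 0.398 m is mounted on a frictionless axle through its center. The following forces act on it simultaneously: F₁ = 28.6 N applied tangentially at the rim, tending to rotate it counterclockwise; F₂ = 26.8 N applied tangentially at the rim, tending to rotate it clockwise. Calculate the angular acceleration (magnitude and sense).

I = MR² = (12.9)(0.398)² = 2.043 kg·m².
Taking counterclockwise as positive: τ₁ = +(28.6)(0.398) = +11.38 N·m; τ₂ = −(26.8)(0.398) = −10.67 N·m.
Net torque τ = 0.7164 N·m.
α = τ/I = 0.7164/2.043 = 0.3506 rad/s².

α ≈ 0.351 rad/s², counterclockwise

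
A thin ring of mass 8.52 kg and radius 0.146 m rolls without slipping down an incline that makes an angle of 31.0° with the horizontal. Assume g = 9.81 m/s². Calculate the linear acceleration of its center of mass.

a ≈ 2.53 m/s²

Translation along the incline: Mg sinθ − f = Ma.
Rotation about the center: fR = Iα with I = MR². No-slip gives a = αR, so f = (I/R²)a = M a.
Substituting: Mg sinθ = (1 + 1.000)Ma, so a = g sinθ/(1 + 1.000) = (9.81) sin 31.0° / 2.000 = 2.526 m/s².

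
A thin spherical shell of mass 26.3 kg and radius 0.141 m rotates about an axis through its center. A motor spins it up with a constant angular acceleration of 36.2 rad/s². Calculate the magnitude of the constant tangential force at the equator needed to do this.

I = (2/3)MR² = (2/3)(26.3)(0.141)² = 0.3486 kg·m².
The required torque is τ = Iα = (0.3486)(36.20) = 12.62 N·m.
A tangential force at the equator gives τ = FR, so F = τ/R = 12.62/0.141 = 89.49 N.

F ≈ 89.5 N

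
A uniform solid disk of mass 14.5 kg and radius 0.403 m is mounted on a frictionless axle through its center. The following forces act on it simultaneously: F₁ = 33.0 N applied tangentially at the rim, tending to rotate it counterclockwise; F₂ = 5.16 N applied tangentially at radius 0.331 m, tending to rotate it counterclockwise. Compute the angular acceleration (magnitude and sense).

α ≈ 12.7 rad/s², counterclockwise

I = ½MR² = (1/2)(14.5)(0.403)² = 1.177 kg·m².
Taking counterclockwise as positive: τ₁ = +(33.0)(0.403) = +13.30 N·m; τ₂ = +(5.16)(0.331) = +1.708 N·m.
Net torque τ = 15.01 N·m.
α = τ/I = 15.01/1.177 = 12.75 rad/s².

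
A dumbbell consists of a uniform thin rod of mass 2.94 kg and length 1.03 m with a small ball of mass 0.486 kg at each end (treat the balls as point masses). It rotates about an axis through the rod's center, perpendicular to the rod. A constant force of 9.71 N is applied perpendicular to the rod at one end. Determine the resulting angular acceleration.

α ≈ 9.66 rad/s²

I_rod = (1/12)ML² = (1/12)(2.94)(1.03)² = 0.2599 kg·m².
I_balls = 2·m·(L/2)² = 2(0.486)(0.5150)² = 0.2578 kg·m².
Total I = 0.5177 kg·m².
τ = F·(L/2) = (9.71)(0.515) = 5.001 N·m.
α = τ/I = 5.001/0.5177 = 9.659 rad/s².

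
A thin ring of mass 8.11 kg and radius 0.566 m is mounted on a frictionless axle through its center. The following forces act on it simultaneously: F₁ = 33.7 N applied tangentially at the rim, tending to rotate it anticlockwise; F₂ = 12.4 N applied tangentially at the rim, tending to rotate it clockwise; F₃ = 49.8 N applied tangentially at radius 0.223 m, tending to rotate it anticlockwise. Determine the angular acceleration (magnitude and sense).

α ≈ 8.91 rad/s², anticlockwise

I = MR² = (8.11)(0.566)² = 2.598 kg·m².
Taking anticlockwise as positive: τ₁ = +(33.7)(0.566) = +19.07 N·m; τ₂ = −(12.4)(0.566) = −7.018 N·m; τ₃ = +(49.8)(0.223) = +11.11 N·m.
Net torque τ = 23.16 N·m.
α = τ/I = 23.16/2.598 = 8.915 rad/s².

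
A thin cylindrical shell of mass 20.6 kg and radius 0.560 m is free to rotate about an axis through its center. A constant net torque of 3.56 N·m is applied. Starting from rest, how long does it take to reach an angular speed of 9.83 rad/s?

t ≈ 17.8 s

I = MR² = (20.6)(0.560)² = 6.460 kg·m².
α = τ/I = 3.56/6.460 = 0.5511 rad/s².
ω = αt ⇒ t = ω/α = 9.83/0.5511 = 17.84 s.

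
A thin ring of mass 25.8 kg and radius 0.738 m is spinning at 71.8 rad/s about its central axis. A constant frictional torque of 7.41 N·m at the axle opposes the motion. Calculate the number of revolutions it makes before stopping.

≈ 778 revolutions

I = MR² = (25.8)(0.738)² = 14.05 kg·m².
The net torque has magnitude 7.41 N·m, opposing ω.
|α| = τ/I = 7.410/14.05 = 0.5273 rad/s² (deceleration).
ω² = ω₀² − 2|α|θ with ω = 0 ⇒ θ = ω₀²/(2|α|) = 4888 rad = 778.0 rev.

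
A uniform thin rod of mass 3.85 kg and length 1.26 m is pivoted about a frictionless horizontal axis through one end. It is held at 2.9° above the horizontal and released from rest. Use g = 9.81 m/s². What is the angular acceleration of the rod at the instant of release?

α ≈ 11.7 rad/s²

About the pivot, I = (1/3)ML² = (1/3)(3.85)(1.26)² = 2.037 kg·m².
The weight acts at the center, a distance L/2 = 0.6300 m from the pivot; τ = Mg(L/2) cos 2.9° = 23.76 N·m.
α = τ/I = 23.76/2.037 = 11.66 rad/s².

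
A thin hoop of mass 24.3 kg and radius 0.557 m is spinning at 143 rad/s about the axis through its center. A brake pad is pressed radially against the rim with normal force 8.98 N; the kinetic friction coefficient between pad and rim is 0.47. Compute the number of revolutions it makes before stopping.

≈ 5220 revolutions

I = MR² = (24.3)(0.557)² = 7.539 kg·m².
Friction force f = μN = (0.47)(8.98) = 4.221 N at the rim; torque magnitude τ = fR = 2.351 N·m, opposing ω.
|α| = τ/I = 2.351/7.539 = 0.3118 rad/s² (deceleration).
ω² = ω₀² − 2|α|θ with ω = 0 ⇒ θ = ω₀²/(2|α|) = 32790 rad = 5219 rev.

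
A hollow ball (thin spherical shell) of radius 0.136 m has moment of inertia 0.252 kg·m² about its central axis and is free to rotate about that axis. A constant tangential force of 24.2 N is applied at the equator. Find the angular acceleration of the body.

τ = F R = (24.2)(0.136) = 3.291 N·m.
Newton's second law for rotation, τ = Iα, gives α = τ/I = 3.291/0.2520 = 13.06 rad/s².

α ≈ 13.1 rad/s²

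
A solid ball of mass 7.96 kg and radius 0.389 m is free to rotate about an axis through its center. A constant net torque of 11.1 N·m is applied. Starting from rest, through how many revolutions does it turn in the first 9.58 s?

I = (2/5)MR² = (2/5)(7.96)(0.389)² = 0.4818 kg·m².
α = τ/I = 11.1/0.4818 = 23.04 rad/s².
θ = ½αt² = ½(23.04)(9.58)² = 1057 rad.
Revolutions = θ/(2π) = 168.3.

≈ 168 revolutions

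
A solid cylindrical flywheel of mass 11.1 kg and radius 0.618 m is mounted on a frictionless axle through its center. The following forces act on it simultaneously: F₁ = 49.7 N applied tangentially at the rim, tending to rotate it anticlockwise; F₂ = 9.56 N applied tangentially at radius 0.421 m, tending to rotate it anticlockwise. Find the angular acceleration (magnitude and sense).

α ≈ 16.4 rad/s², anticlockwise

I = ½MR² = (1/2)(11.1)(0.618)² = 2.120 kg·m².
Taking anticlockwise as positive: τ₁ = +(49.7)(0.618) = +30.71 N·m; τ₂ = +(9.56)(0.421) = +4.025 N·m.
Net torque τ = 34.74 N·m.
α = τ/I = 34.74/2.120 = 16.39 rad/s².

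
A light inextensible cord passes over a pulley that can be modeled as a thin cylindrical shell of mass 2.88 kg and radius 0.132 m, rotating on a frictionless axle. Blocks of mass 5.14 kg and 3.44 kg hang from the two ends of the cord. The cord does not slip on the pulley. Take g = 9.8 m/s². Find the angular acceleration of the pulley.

I = MR² = (2.88)(0.132)² = 0.05018 kg·m².
Heavier block: m₁g − T₁ = m₁a. Lighter block: T₂ − m₂g = m₂a.
Pulley: (T₁ − T₂)R = Iα = I(a/R), so T₁ − T₂ = (I/R²)a = 1·M_p a = 2.880·a.
Adding the three: (m₁ − m₂)g = (m₁ + m₂ + 2.880)a, so a = (5.14 − 3.44)(9.8)/(5.14 + 3.44 + 2.880) = 1.454 m/s².
α = a/R = 1.454/0.132 = 11.01 rad/s².

α ≈ 11.0 rad/s²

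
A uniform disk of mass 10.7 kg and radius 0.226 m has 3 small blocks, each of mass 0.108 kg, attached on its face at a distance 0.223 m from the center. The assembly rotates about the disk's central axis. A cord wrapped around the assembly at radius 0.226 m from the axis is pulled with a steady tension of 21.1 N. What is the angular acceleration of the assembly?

α ≈ 16.5 rad/s²

I_disk = ½MR² = ½(10.7)(0.226)² = 0.2733 kg·m².
I_blocks = 3·m·r² = 3(0.108)(0.223)² = 0.01611 kg·m².
Total I = 0.2894 kg·m².
τ = F r = (21.1)(0.226) = 4.769 N·m.
α = τ/I = 4.769/0.2894 = 16.48 rad/s².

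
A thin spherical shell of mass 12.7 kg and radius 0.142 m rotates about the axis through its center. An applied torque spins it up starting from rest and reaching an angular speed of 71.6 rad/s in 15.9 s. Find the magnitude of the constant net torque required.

τ ≈ 0.769 N·m

I = (2/3)MR² = (2/3)(12.7)(0.142)² = 0.1707 kg·m².
α = Δω/Δt = (71.6 − 0)/15.9 = 4.503 rad/s².
τ = Iα = (0.1707)(4.503) = 0.7688 N·m.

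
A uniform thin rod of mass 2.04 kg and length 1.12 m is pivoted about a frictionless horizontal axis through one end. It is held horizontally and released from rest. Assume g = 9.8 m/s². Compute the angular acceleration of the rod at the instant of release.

About the pivot, I = (1/3)ML² = (1/3)(2.04)(1.12)² = 0.8530 kg·m².
The weight acts at the center, a distance L/2 = 0.5600 m from the pivot; τ = Mg(L/2) = 11.20 N·m.
α = τ/I = 11.20/0.8530 = 13.12 rad/s².
(Equivalently α = (3g/(2L)) = 13.12 rad/s².)

α ≈ 13.1 rad/s²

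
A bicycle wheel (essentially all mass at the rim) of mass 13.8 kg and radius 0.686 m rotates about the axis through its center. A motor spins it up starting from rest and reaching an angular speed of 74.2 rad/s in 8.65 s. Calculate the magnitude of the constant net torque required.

τ ≈ 55.7 N·m

I = MR² = (13.8)(0.686)² = 6.494 kg·m².
α = Δω/Δt = (74.2 − 0)/8.65 = 8.578 rad/s².
τ = Iα = (6.494)(8.578) = 55.71 N·m.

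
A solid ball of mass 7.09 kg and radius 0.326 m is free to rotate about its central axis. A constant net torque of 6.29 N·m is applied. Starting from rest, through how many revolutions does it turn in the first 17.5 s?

I = (2/5)MR² = (2/5)(7.09)(0.326)² = 0.3014 kg·m².
α = τ/I = 6.29/0.3014 = 20.87 rad/s².
θ = ½αt² = ½(20.87)(17.5)² = 3196 rad.
Revolutions = θ/(2π) = 508.6.

≈ 509 revolutions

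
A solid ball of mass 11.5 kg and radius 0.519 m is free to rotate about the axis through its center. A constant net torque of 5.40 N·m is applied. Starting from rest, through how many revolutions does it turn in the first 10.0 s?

I = (2/5)MR² = (2/5)(11.5)(0.519)² = 1.239 kg·m².
α = τ/I = 5.40/1.239 = 4.358 rad/s².
θ = ½αt² = ½(4.358)(10.0)² = 217.9 rad.
Revolutions = θ/(2π) = 34.68.

≈ 34.7 revolutions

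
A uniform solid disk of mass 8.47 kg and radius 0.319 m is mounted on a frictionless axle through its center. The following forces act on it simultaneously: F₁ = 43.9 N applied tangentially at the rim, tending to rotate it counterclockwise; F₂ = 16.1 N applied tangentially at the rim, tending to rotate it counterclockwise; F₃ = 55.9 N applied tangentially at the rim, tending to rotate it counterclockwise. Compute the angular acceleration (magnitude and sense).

α ≈ 85.8 rad/s², counterclockwise

I = ½MR² = (1/2)(8.47)(0.319)² = 0.4310 kg·m².
Taking counterclockwise as positive: τ₁ = +(43.9)(0.319) = +14.00 N·m; τ₂ = +(16.1)(0.319) = +5.136 N·m; τ₃ = +(55.9)(0.319) = +17.83 N·m.
Net torque τ = 36.97 N·m.
α = τ/I = 36.97/0.4310 = 85.79 rad/s².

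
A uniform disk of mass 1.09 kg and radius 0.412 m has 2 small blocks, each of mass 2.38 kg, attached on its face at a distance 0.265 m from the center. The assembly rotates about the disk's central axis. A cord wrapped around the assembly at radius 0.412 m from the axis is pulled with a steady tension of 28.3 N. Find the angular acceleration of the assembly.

α ≈ 27.3 rad/s²

I_disk = ½MR² = ½(1.09)(0.412)² = 0.09251 kg·m².
I_blocks = 2·m·r² = 2(2.38)(0.265)² = 0.3343 kg·m².
Total I = 0.4268 kg·m².
τ = F r = (28.3)(0.412) = 11.66 N·m.
α = τ/I = 11.66/0.4268 = 27.32 rad/s².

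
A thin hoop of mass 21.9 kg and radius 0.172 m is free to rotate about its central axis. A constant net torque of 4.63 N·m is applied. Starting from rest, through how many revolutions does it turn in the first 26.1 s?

≈ 387 revolutions

I = MR² = (21.9)(0.172)² = 0.6479 kg·m².
α = τ/I = 4.63/0.6479 = 7.146 rad/s².
θ = ½αt² = ½(7.146)(26.1)² = 2434 rad.
Revolutions = θ/(2π) = 387.4.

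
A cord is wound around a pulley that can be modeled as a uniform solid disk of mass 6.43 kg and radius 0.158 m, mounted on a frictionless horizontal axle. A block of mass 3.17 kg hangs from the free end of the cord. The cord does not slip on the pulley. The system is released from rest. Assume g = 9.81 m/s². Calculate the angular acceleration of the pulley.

I = ½MR² = (1/2)(6.43)(0.158)² = 0.08026 kg·m².
Block: mg − T = ma. Pulley: TR = Iα. No-slip: a = αR, so T = (I/R²)a = 3.215·a.
Then mg = (m + 3.215)a, so a = (3.17)(9.81)/(3.17 + 3.215) = 4.870 m/s².
α = a/R = 4.870/0.158 = 30.83 rad/s².

α ≈ 30.8 rad/s²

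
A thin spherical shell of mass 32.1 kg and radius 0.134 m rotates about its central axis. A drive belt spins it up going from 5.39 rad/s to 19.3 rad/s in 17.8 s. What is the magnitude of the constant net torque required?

I = (2/3)MR² = (2/3)(32.1)(0.134)² = 0.3843 kg·m².
α = Δω/Δt = (19.3 − 5.39)/17.8 = 0.7815 rad/s².
τ = Iα = (0.3843)(0.7815) = 0.3003 N·m.

τ ≈ 0.300 N·m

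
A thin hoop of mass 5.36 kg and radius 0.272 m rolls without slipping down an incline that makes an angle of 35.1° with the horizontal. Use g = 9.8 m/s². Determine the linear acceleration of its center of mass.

Translation along the incline: Mg sinθ − f = Ma.
Rotation about the center: fR = Iα with I = MR². No-slip gives a = αR, so f = (I/R²)a = M a.
Substituting: Mg sinθ = (1 + 1.000)Ma, so a = g sinθ/(1 + 1.000) = (9.8) sin 35.1° / 2.000 = 2.818 m/s².

a ≈ 2.82 m/s²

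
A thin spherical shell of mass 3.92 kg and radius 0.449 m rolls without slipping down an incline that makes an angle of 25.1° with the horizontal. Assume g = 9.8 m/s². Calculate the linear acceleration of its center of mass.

Translation along the incline: Mg sinθ − f = Ma.
Rotation about the center: fR = Iα with I = (2/3)MR². No-slip gives a = αR, so f = (I/R²)a = (2/3)M a.
Substituting: Mg sinθ = (1 + 0.6667)Ma, so a = g sinθ/(1 + 0.6667) = (9.8) sin 25.1° / 1.667 = 2.494 m/s².

a ≈ 2.49 m/s²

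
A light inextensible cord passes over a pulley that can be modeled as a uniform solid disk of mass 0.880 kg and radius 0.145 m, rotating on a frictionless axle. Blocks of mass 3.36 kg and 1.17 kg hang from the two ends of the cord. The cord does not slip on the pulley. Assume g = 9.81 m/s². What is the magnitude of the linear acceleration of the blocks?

a ≈ 4.32 m/s²

I = ½MR² = (1/2)(0.880)(0.145)² = 0.009251 kg·m².
Heavier block: m₁g − T₁ = m₁a. Lighter block: T₂ − m₂g = m₂a.
Pulley: (T₁ − T₂)R = Iα = I(a/R), so T₁ − T₂ = (I/R²)a = (1/2)M_p a = 0.4400·a.
Adding the three: (m₁ − m₂)g = (m₁ + m₂ + 0.4400)a, so a = (3.36 − 1.17)(9.81)/(3.36 + 1.17 + 0.4400) = 4.323 m/s².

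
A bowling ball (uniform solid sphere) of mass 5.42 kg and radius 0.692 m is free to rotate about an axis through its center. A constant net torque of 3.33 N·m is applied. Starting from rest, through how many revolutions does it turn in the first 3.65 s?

≈ 3.40 revolutions

I = (2/5)MR² = (2/5)(5.42)(0.692)² = 1.038 kg·m².
α = τ/I = 3.33/1.038 = 3.208 rad/s².
θ = ½αt² = ½(3.208)(3.65)² = 21.37 rad.
Revolutions = θ/(2π) = 3.401.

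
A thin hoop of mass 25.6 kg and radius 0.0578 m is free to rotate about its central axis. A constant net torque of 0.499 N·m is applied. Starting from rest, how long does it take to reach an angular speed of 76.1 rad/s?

I = MR² = (25.6)(0.0578)² = 0.08553 kg·m².
α = τ/I = 0.499/0.08553 = 5.835 rad/s².
ω = αt ⇒ t = ω/α = 76.1/5.835 = 13.04 s.

t ≈ 13.0 s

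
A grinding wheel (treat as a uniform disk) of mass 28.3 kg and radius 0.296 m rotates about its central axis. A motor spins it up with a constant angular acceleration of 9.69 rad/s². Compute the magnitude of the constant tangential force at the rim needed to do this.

I = ½MR² = (1/2)(28.3)(0.296)² = 1.240 kg·m².
The required torque is τ = Iα = (1.240)(9.690) = 12.01 N·m.
A tangential force at the rim gives τ = FR, so F = τ/R = 12.01/0.296 = 40.59 N.

F ≈ 40.6 N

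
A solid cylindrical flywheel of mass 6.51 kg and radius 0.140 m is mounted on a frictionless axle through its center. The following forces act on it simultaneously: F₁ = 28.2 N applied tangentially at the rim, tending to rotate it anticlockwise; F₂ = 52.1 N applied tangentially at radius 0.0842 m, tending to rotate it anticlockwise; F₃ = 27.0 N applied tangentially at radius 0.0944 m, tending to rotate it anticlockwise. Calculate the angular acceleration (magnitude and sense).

I = ½MR² = (1/2)(6.51)(0.140)² = 0.06380 kg·m².
Taking anticlockwise as positive: τ₁ = +(28.2)(0.140) = +3.948 N·m; τ₂ = +(52.1)(0.0842) = +4.387 N·m; τ₃ = +(27.0)(0.0944) = +2.549 N·m.
Net torque τ = 10.88 N·m.
α = τ/I = 10.88/0.06380 = 170.6 rad/s².

α ≈ 171 rad/s², anticlockwise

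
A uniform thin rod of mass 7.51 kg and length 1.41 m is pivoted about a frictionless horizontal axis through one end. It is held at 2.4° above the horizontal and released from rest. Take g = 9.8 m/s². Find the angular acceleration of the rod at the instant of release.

About the pivot, I = (1/3)ML² = (1/3)(7.51)(1.41)² = 4.977 kg·m².
The weight acts at the center, a distance L/2 = 0.7050 m from the pivot; τ = Mg(L/2) cos 2.4° = 51.84 N·m.
α = τ/I = 51.84/4.977 = 10.42 rad/s².

α ≈ 10.4 rad/s²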